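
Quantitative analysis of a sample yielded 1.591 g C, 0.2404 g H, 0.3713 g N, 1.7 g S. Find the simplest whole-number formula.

C5H9NS2

C: 1.591 g ÷ 12.01 g/mol = 0.1325 mol
H: 0.2404 g ÷ 1.008 g/mol = 0.2385 mol
N: 0.3713 g ÷ 14.01 g/mol = 0.0265 mol
S: 1.7 g ÷ 32.07 g/mol = 0.05301 mol
Smallest is N at 0.0265 mol; normalising gives C 4.999, H 8.999, N 1.000, S 2.000
→ C5H9NS2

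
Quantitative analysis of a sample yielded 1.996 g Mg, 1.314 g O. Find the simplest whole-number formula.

MgO

Moles — Mg: 1.996 / 24.31 = 0.08211 mol; O: 1.314 / 16.00 = 0.08213 mol
Smallest is Mg at 0.08211 mol; normalising gives Mg 1.000, O 1.000
≈ 1:1 → MgO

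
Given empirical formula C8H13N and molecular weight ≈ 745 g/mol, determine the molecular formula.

C48H78N6

Empirical-formula mass = 123.19 g/mol
n = 745 / 123.19 = 6.05 ≈ 6
Molecular formula = (C8H13N)6 = C48H78N6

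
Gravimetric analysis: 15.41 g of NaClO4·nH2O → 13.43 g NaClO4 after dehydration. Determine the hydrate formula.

Mass of water lost = 15.41 − 13.43 = 1.98 g → 1.98 / 18.02 = 0.1099 mol H2O
Molar mass of NaClO4 = 122.44 g/mol → mol NaClO4 = 13.43 / 122.44 = 0.1097
n = 0.1099 / 0.1097 = 1.00 ≈ 1 → NaClO4·H2O

NaClO4·H2O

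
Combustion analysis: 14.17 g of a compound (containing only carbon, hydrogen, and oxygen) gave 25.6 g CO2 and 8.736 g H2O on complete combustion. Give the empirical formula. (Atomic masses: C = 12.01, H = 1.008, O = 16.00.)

C3H5O2

mol C = 25.6 / 44.01 = 0.5817; mass C = 0.5817 × 12.01 = 6.986 g
mol H = 2 × (8.736 / 18.02) = 0.9696; mass H = 0.9696 × 1.008 = 0.9773 g
mass O = 14.17 − (7.963) = 6.207 g → mol O = 0.3879
Ratios (÷ 0.3879): C 1.500, H 2.500, O 1.000
Scaling by 2: C 3.00, H 5.00, O 2.00 → C3H5O2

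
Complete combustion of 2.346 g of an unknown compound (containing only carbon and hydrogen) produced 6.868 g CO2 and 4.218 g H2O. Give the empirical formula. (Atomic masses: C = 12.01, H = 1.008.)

mol C = 6.868 / 44.01 = 0.1561; mass C = 0.1561 × 12.01 = 1.874 g
mol H = 2 × (4.218 / 18.02) = 0.4681; mass H = 0.4681 × 1.008 = 0.4719 g
Ratios (÷ 0.1561): C 1.000, H 3.000
→ CH3

CH3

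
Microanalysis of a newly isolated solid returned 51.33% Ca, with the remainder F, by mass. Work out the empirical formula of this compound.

CaF2

Assume 100 g: 51.33 g Ca, 48.67 g F.
Ca: 51.33 g ÷ 40.08 g/mol = 1.281 mol
F: 48.67 g ÷ 19.00 g/mol = 2.562 mol
Smallest is Ca at 1.281 mol; normalising gives Ca 1.000, F 2.000
Ratio ≈ 1:2, so the empirical formula is CaF2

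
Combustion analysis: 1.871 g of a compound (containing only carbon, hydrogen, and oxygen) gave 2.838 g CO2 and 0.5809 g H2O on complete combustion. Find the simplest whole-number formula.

CHO

mol C = 2.838 / 44.01 = 0.06449; mass C = 0.06449 × 12.01 = 0.7745 g
mol H = 2 × (0.5809 / 18.02) = 0.06447; mass H = 0.06447 × 1.008 = 0.06499 g
mass O = 1.871 − (0.8395) = 1.032 g → mol O = 0.06447
Smallest is O at 0.06447 mol; normalising gives C 1.000, H 1.000, O 1.000
Ratio ≈ 1:1:1, so the empirical formula is CHO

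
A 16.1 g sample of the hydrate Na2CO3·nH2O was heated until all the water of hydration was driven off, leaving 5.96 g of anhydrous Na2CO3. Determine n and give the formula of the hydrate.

Mass of water lost = 16.1 − 5.96 = 10.14 g → 10.14 / 18.02 = 0.5627 mol H2O
Molar mass of Na2CO3 = 105.99 g/mol → mol Na2CO3 = 5.96 / 105.99 = 0.05623
n = 0.5627 / 0.05623 = 10.01 ≈ 10 → Na2CO3·10H2O

Na2CO3·10H2O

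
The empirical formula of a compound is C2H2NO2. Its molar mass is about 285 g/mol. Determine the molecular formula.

C8H8N4O8

Empirical-formula mass = 72.05 g/mol
n = 285 / 72.05 = 3.96 ≈ 4
Molecular formula = (C2H2NO2)4 = C8H8N4O8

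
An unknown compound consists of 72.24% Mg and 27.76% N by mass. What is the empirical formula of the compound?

Mg3N2

Assume 100 g: 72.24 g Mg, 27.76 g N.
Mg: 72.24 g ÷ 24.31 g/mol = 2.972 mol
N: 27.76 g ÷ 14.01 g/mol = 1.981 mol
Smallest is N at 1.981 mol; normalising gives Mg 1.500, N 1.000
×2: Mg 3.00, N 2.00 → Mg3N2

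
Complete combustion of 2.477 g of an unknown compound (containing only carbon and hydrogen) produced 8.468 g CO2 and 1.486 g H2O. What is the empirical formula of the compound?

C7H6

mol C = 8.468 / 44.01 = 0.1924; mass C = 0.1924 × 12.01 = 2.311 g
mol H = 2 × (1.486 / 18.02) = 0.1649; mass H = 0.1649 × 1.008 = 0.1662 g
Smallest is H at 0.1649 mol; normalising gives C 1.167, H 1.000
Multiply by 6: C 7.00, H 6.00 → C7H6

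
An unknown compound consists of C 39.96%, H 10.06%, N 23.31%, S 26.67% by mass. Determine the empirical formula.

Assume 100 g: 39.96 g C, 10.06 g H, 23.31 g N, 26.67 g S.
Moles — C: 39.96 / 12.01 = 3.327 mol; H: 10.06 / 1.008 = 9.98 mol; N: 23.31 / 14.01 = 1.664 mol; S: 26.67 / 32.07 = 0.8316 mol
Divide by the smallest (0.8316 mol S): C 4.001, H 12.001, N 2.001, S 1.000
≈ 4:12:2:1 → C4H12N2S

C4H12N2S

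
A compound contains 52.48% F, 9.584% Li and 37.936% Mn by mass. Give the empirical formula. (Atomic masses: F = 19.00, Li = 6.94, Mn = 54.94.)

Assume 100 g: 52.48 g F, 9.584 g Li, 37.936 g Mn.
n(F) = 52.48/19.00 = 2.762, n(Li) = 9.584/6.94 = 1.381, n(Mn) = 37.936/54.94 = 0.6905
Smallest is Mn at 0.6905 mol; normalising gives F 4.000, Li 2.000, Mn 1.000
→ F4Li2Mn

F4Li2Mn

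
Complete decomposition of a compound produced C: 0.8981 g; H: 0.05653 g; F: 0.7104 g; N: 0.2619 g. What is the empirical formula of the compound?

C4H3F2N

Moles — C: 0.8981 / 12.01 = 0.07478 mol; H: 0.05653 / 1.008 = 0.05608 mol; F: 0.7104 / 19.00 = 0.03739 mol; N: 0.2619 / 14.01 = 0.01869 mol
Ratios (÷ 0.01869): C 4.000, H 3.000, F 2.000, N 1.000
Ratio ≈ 4:3:2:1, so the empirical formula is C4H3F2N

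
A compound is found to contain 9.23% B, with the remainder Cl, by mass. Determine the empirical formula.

BCl3

Assume 100 g: 9.23 g B, 90.77 g Cl.
B: 9.23 g ÷ 10.81 g/mol = 0.8538 mol
Cl: 90.77 g ÷ 35.45 g/mol = 2.561 mol
Ratios (÷ 0.8538): B 1.000, Cl 2.999
→ BCl3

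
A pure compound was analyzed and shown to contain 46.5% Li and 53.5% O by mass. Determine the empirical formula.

Li2O

Assume 100 g: 46.5 g Li, 53.5 g O.
n(Li) = 46.5/6.94 = 6.7, n(O) = 53.5/16.00 = 3.344
Ratios (÷ 3.344): Li 2.004, O 1.000
→ Li2O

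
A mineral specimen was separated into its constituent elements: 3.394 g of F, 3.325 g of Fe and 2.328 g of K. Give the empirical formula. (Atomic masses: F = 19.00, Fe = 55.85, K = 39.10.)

F: 3.394 g ÷ 19.00 g/mol = 0.1786 mol
Fe: 3.325 g ÷ 55.85 g/mol = 0.05953 mol
K: 2.328 g ÷ 39.10 g/mol = 0.05954 mol
Ratios (÷ 0.05953): F 3.000, Fe 1.000, K 1.000
→ F3FeK

F3FeK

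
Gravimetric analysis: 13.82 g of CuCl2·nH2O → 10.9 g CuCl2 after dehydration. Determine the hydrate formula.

CuCl2·2H2O

Mass of water lost = 13.82 − 10.9 = 2.92 g → 2.92 / 18.02 = 0.162 mol H2O
Molar mass of CuCl2 = 134.45 g/mol → mol CuCl2 = 10.9 / 134.45 = 0.08107
n = 0.162 / 0.08107 = 2.00 ≈ 2 → CuCl2·2H2O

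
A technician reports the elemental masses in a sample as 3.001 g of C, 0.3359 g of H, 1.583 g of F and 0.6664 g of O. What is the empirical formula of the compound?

n(C) = 3.001/12.01 = 0.2499, n(H) = 0.3359/1.008 = 0.3332, n(F) = 1.583/19.00 = 0.08332, n(O) = 0.6664/16.00 = 0.04165
Smallest is O at 0.04165 mol; normalising gives C 5.999, H 8.001, F 2.000, O 1.000
→ C6H8F2O

C6H8F2O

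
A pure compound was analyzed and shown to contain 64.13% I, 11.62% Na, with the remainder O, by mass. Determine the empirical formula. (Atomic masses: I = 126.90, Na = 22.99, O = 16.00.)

Assume 100 g: 64.13 g I, 11.62 g Na, 24.25 g O.
n(I) = 64.13/126.90 = 0.5054, n(Na) = 11.62/22.99 = 0.5054, n(O) = 24.25/16.00 = 1.516
Ratios (÷ 0.5054): I 1.000, Na 1.000, O 2.999
Ratio ≈ 1:1:3, so the empirical formula is INaO3

INaO3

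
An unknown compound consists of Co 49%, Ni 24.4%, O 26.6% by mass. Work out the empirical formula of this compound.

Co2NiO4

Assume 100 g: 49 g Co, 24.4 g Ni, 26.6 g O.
n(Co) = 49/58.93 = 0.8315, n(Ni) = 24.4/58.69 = 0.4157, n(O) = 26.6/16.00 = 1.663
Ratios (÷ 0.4157): Co 2.000, Ni 1.000, O 3.999
≈ 2:1:4 → Co2NiO4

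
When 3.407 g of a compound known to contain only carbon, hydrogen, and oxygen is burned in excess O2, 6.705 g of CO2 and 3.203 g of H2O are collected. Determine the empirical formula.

mol C = 6.705 / 44.01 = 0.1524; mass C = 0.1524 × 12.01 = 1.830 g
mol H = 2 × (3.203 / 18.02) = 0.3555; mass H = 0.3555 × 1.008 = 0.3583 g
mass O = 3.407 − (2.188) = 1.219 g → mol O = 0.07618
Divide by the smallest (0.07618 mol O): C 2.000, H 4.666, O 1.000
Scaling by 3: C 6.00, H 14.00, O 3.00 → C6H14O3

C6H14O3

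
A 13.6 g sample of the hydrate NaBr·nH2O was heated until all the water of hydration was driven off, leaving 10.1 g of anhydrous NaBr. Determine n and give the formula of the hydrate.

Mass of water lost = 13.6 − 10.1 = 3.5 g → 3.5 / 18.02 = 0.1942 mol H2O
Molar mass of NaBr = 102.89 g/mol → mol NaBr = 10.1 / 102.89 = 0.09816
n = 0.1942 / 0.09816 = 1.98 ≈ 2 → NaBr·2H2O

NaBr·2H2O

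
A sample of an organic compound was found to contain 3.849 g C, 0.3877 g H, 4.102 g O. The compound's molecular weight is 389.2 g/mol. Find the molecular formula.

n(C) = 3.849/12.01 = 0.3205, n(H) = 0.3877/1.008 = 0.3846, n(O) = 4.102/16.00 = 0.2564
Divide by the smallest (0.2564 mol O): C 1.250, H 1.500, O 1.000
×4: C 5.00, H 6.00, O 4.00 → C5H6O4
Empirical-formula mass = 130.10 g/mol
n = 389.2 / 130.10 = 2.99 ≈ 3
Molecular formula = (C5H6O4)×3 = C15H18O12

C15H18O12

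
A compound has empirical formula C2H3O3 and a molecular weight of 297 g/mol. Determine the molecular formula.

Empirical-formula mass = 75.04 g/mol
n = 297 / 75.04 = 3.96 ≈ 4
Molecular formula = (C2H3O3)4 = C8H12O12

C8H12O12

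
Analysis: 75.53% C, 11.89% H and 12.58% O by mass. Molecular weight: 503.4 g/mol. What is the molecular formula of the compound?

Assume 100 g: 75.53 g C, 11.89 g H, 12.58 g O.
n(C) = 75.53/12.01 = 6.289, n(H) = 11.89/1.008 = 11.8, n(O) = 12.58/16.00 = 0.7863
Divide by the smallest (0.7863 mol O): C 7.999, H 15.002, O 1.000
→ C8H15O
Empirical-formula mass = 127.20 g/mol
n = 503.4 / 127.20 = 3.96 ≈ 4
Molecular formula = (C8H15O)×4 = C32H60O4

C32H60O4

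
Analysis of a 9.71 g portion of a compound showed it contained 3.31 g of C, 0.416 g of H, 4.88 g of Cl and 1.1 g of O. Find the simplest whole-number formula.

C4H6Cl2O

C: 3.31 g ÷ 12.01 g/mol = 0.2756 mol
H: 0.416 g ÷ 1.008 g/mol = 0.4127 mol
Cl: 4.88 g ÷ 35.45 g/mol = 0.1377 mol
O: 1.1 g ÷ 16.00 g/mol = 0.06875 mol
Ratios (÷ 0.06875): C 4.009, H 6.003, Cl 2.002, O 1.000
Ratio ≈ 4:6:2:1, so the empirical formula is C4H6Cl2O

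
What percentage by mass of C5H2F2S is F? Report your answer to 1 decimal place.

Molar mass = 5(12.01) + 2(1.008) + 2(19.00) + 1(32.07) = 132.136 g/mol
Mass of F per mole = 2 × 19.00 = 38.000 g
% F = 38.000 / 132.136 × 100 = 28.8%

28.8%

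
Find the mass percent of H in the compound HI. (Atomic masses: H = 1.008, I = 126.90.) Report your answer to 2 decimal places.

Molar mass = 1(1.008) + 1(126.90) = 127.908 g/mol
Mass of H per mole = 1 × 1.008 = 1.008 g
% H = 1.008 / 127.908 × 100 = 0.79%

0.79%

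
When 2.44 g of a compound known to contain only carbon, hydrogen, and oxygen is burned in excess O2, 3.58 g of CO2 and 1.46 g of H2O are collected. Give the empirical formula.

CH2O

mol C = 3.58 / 44.01 = 0.08135; mass C = 0.08135 × 12.01 = 0.9770 g
mol H = 2 × (1.46 / 18.02) = 0.1620; mass H = 0.1620 × 1.008 = 0.1633 g
mass O = 2.44 − (1.140) = 1.300 g → mol O = 0.08123
Divide by the smallest (0.08123 mol O): C 1.001, H 1.995, O 1.000
→ CH2O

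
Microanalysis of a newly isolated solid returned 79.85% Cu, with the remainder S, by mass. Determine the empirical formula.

Cu2S

Assume 100 g: 79.85 g Cu, 20.15 g S.
n(Cu) = 79.85/63.55 = 1.256, n(S) = 20.15/32.07 = 0.6283
Divide by the smallest (0.6283 mol S): Cu 2.000, S 1.000
≈ 2:1 → Cu2S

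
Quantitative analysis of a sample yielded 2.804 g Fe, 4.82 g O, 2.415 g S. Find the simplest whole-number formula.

Moles — Fe: 2.804 / 55.85 = 0.05021 mol; O: 4.82 / 16.00 = 0.3013 mol; S: 2.415 / 32.07 = 0.0753 mol
Ratios (÷ 0.05021): Fe 1.000, O 6.000, S 1.500
Multiply by 2: Fe 2.00, O 12.00, S 3.00 → Fe2O12S3

Fe2O12S3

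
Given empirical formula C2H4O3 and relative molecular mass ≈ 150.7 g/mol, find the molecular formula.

C4H8O6

Empirical-formula mass = 76.05 g/mol
n = 150.7 / 76.05 = 1.98 ≈ 2
Molecular formula = (C2H4O3)2 = C4H8O6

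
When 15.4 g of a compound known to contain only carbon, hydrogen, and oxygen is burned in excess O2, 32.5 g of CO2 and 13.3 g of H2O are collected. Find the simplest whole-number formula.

mol C = 32.5 / 44.01 = 0.7385; mass C = 0.7385 × 12.01 = 8.869 g
mol H = 2 × (13.3 / 18.02) = 1.476; mass H = 1.476 × 1.008 = 1.488 g
mass O = 15.4 − (10.36) = 5.043 g → mol O = 0.3152
Divide by the smallest (0.3152 mol O): C 2.343, H 4.683, O 1.000
Multiply by 3: C 7.03, H 14.05, O 3.00 → C7H14O3

C7H14O3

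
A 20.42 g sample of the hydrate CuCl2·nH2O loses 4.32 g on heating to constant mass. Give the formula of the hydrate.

Mass of anhydrous CuCl2 = 20.42 − 4.32 = 16.1 g
mol H2O = 4.32 / 18.02 = 0.2397
Molar mass of CuCl2 = 134.45 g/mol → mol CuCl2 = 16.1 / 134.45 = 0.1197
n = 0.2397 / 0.1197 = 2.00 ≈ 2 → CuCl2·2H2O

CuCl2·2H2O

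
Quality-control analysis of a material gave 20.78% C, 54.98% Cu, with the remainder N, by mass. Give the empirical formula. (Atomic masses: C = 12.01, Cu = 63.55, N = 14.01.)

Assume 100 g: 20.78 g C, 54.98 g Cu, 24.24 g N.
C: 20.78 g ÷ 12.01 g/mol = 1.73 mol
Cu: 54.98 g ÷ 63.55 g/mol = 0.8651 mol
N: 24.24 g ÷ 14.01 g/mol = 1.73 mol
Ratios (÷ 0.8651): C 2.000, Cu 1.000, N 2.000
≈ 2:1:2 → C2CuN2

C2CuN2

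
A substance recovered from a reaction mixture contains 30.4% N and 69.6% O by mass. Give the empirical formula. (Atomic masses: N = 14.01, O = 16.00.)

NO2

Assume 100 g: 30.4 g N, 69.6 g O.
n(N) = 30.4/14.01 = 2.17, n(O) = 69.6/16.00 = 4.35
Ratios (÷ 2.17): N 1.000, O 2.005
→ NO2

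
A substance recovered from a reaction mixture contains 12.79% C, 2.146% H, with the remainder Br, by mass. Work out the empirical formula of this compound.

CH2Br

Assume 100 g: 12.79 g C, 2.146 g H, 85.064 g Br.
Moles — C: 12.79 / 12.01 = 1.065 mol; H: 2.146 / 1.008 = 2.129 mol; Br: 85.064 / 79.90 = 1.065 mol
Ratios (÷ 1.065): C 1.000, H 2.000, Br 1.000
→ CH2Br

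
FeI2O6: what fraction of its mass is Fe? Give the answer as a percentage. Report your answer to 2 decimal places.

Molar mass = 1(55.85) + 2(126.90) + 6(16.00) = 405.650 g/mol
Mass of Fe per mole = 1 × 55.85 = 55.850 g
% Fe = 55.850 / 405.650 × 100 = 13.77%

13.77%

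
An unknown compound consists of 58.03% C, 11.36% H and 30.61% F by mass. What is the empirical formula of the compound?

Assume 100 g: 58.03 g C, 11.36 g H, 30.61 g F.
C: 58.03 g ÷ 12.01 g/mol = 4.832 mol
H: 11.36 g ÷ 1.008 g/mol = 11.27 mol
F: 30.61 g ÷ 19.00 g/mol = 1.611 mol
Divide by the smallest (1.611 mol F): C 2.999, H 6.995, F 1.000
→ C3H7F

C3H7F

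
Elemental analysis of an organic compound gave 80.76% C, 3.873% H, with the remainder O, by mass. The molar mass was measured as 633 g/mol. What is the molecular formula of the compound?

C42H24O6

Assume 100 g: 80.76 g C, 3.873 g H, 15.367 g O.
n(C) = 80.76/12.01 = 6.724, n(H) = 3.873/1.008 = 3.842, n(O) = 15.367/16.00 = 0.9604
Ratios (÷ 0.9604): C 7.001, H 4.001, O 1.000
→ C7H4O
Empirical-formula mass = 104.10 g/mol
n = 633 / 104.10 = 6.08 ≈ 6
Molecular formula = (C7H4O)×6 = C42H24O6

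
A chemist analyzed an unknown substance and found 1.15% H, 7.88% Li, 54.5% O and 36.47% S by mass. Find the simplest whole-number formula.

Assume 100 g: 1.15 g H, 7.88 g Li, 54.5 g O, 36.47 g S.
H: 1.15 g ÷ 1.008 g/mol = 1.141 mol
Li: 7.88 g ÷ 6.94 g/mol = 1.135 mol
O: 54.5 g ÷ 16.00 g/mol = 3.406 mol
S: 36.47 g ÷ 32.07 g/mol = 1.137 mol
Ratios (÷ 1.135): H 1.005, Li 1.000, O 3.000, S 1.002
Ratio ≈ 1:1:3:1, so the empirical formula is HLiO3S

HLiO3S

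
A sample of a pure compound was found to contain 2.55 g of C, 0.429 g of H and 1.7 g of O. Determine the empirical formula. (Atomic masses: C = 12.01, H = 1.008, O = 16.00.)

C2H4O

C: 2.55 g ÷ 12.01 g/mol = 0.2123 mol
H: 0.429 g ÷ 1.008 g/mol = 0.4256 mol
O: 1.7 g ÷ 16.00 g/mol = 0.1062 mol
Smallest is O at 0.1062 mol; normalising gives C 1.998, H 4.006, O 1.000
≈ 2:4:1 → C2H4O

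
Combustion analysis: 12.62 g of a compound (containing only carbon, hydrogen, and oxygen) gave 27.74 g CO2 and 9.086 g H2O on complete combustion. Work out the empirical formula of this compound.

mol C = 27.74 / 44.01 = 0.6303; mass C = 0.6303 × 12.01 = 7.570 g
mol H = 2 × (9.086 / 18.02) = 1.008; mass H = 1.008 × 1.008 = 1.017 g
mass O = 12.62 − (8.587) = 4.033 g → mol O = 0.2521
Ratios (÷ 0.2521): C 2.500, H 4.000, O 1.000
×2: C 5.00, H 8.00, O 2.00 → C5H8O2

C5H8O2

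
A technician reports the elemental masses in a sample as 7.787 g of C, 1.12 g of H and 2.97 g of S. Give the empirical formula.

Moles — C: 7.787 / 12.01 = 0.6484 mol; H: 1.12 / 1.008 = 1.111 mol; S: 2.97 / 32.07 = 0.09261 mol
Smallest is S at 0.09261 mol; normalising gives C 7.001, H 11.998, S 1.000
≈ 7:12:1 → C7H12S

C7H12S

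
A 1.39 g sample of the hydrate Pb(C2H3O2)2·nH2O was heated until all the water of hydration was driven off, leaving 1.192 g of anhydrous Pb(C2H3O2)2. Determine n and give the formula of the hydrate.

Pb(C2H3O2)2·3H2O

Mass of water lost = 1.39 − 1.192 = 0.198 g → 0.198 / 18.02 = 0.01099 mol H2O
Molar mass of Pb(C2H3O2)2 = 325.29 g/mol → mol Pb(C2H3O2)2 = 1.192 / 325.29 = 0.003664
n = 0.01099 / 0.003664 = 3.00 ≈ 3 → Pb(C2H3O2)2·3H2O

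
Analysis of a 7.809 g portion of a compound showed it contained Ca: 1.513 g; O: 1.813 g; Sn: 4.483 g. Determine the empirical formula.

Moles — Ca: 1.513 / 40.08 = 0.03775 mol; O: 1.813 / 16.00 = 0.1133 mol; Sn: 4.483 / 118.71 = 0.03776 mol
Ratios (÷ 0.03775): Ca 1.000, O 3.002, Sn 1.000
≈ 1:3:1 → CaO3Sn

CaO3Sn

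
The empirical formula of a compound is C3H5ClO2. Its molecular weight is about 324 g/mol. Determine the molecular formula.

Empirical-formula mass = 108.52 g/mol
n = 324 / 108.52 = 2.99 ≈ 3
Molecular formula = (C3H5ClO2)3 = C9H15Cl3O6

C9H15Cl3O6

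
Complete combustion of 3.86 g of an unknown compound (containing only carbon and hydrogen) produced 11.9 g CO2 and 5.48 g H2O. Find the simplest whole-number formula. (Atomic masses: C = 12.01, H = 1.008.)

C4H9

mol C = 11.9 / 44.01 = 0.2704; mass C = 0.2704 × 12.01 = 3.247 g
mol H = 2 × (5.48 / 18.02) = 0.6082; mass H = 0.6082 × 1.008 = 0.6131 g
Smallest is C at 0.2704 mol; normalising gives C 1.000, H 2.249
×4: C 4.00, H 9.00 → C4H9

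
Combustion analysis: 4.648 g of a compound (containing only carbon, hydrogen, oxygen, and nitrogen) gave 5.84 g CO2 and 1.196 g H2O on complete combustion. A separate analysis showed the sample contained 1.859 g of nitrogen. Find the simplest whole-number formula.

C2H2N2O

mol C = 5.84 / 44.01 = 0.1327; mass C = 0.1327 × 12.01 = 1.594 g
mol H = 2 × (1.196 / 18.02) = 0.1327; mass H = 0.1327 × 1.008 = 0.1338 g
mol N = 1.859 / 14.01 = 0.1327
mass O = 4.648 − (3.586) = 1.062 g → mol O = 0.06634
Smallest is O at 0.06634 mol; normalising gives C 2.000, H 2.001, N 2.000, O 1.000
Ratio ≈ 2:2:2:1, so the empirical formula is C2H2N2O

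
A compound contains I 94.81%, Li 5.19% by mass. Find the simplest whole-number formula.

ILi

Assume 100 g: 94.81 g I, 5.19 g Li.
Moles — I: 94.81 / 126.90 = 0.7471 mol; Li: 5.19 / 6.94 = 0.7478 mol
Divide by the smallest (0.7471 mol I): I 1.000, Li 1.001
≈ 1:1 → ILi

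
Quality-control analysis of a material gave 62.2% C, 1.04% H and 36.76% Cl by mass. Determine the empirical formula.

Assume 100 g: 62.2 g C, 1.04 g H, 36.76 g Cl.
Moles — C: 62.2 / 12.01 = 5.179 mol; H: 1.04 / 1.008 = 1.032 mol; Cl: 36.76 / 35.45 = 1.037 mol
Divide by the smallest (1.032 mol H): C 5.020, H 1.000, Cl 1.005
Ratio ≈ 5:1:1, so the empirical formula is C5HCl

C5HCl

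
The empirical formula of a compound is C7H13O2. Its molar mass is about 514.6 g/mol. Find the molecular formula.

C28H52O8

Empirical-formula mass = 129.17 g/mol
n = 514.6 / 129.17 = 3.98 ≈ 4
Molecular formula = (C7H13O2)4 = C28H52O8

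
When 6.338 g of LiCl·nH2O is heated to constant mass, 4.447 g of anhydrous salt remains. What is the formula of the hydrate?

LiCl·H2O

Mass of water lost = 6.338 − 4.447 = 1.891 g → 1.891 / 18.02 = 0.1049 mol H2O
Molar mass of LiCl = 42.39 g/mol → mol LiCl = 4.447 / 42.39 = 0.1049
n = 0.1049 / 0.1049 = 1.00 ≈ 1 → LiCl·H2O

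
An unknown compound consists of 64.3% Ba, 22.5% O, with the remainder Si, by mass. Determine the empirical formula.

BaO3Si

Assume 100 g: 64.3 g Ba, 22.5 g O, 13.2 g Si.
Ba: 64.3 g ÷ 137.33 g/mol = 0.4682 mol
O: 22.5 g ÷ 16.00 g/mol = 1.406 mol
Si: 13.2 g ÷ 28.09 g/mol = 0.4699 mol
Divide by the smallest (0.4682 mol Ba): Ba 1.000, O 3.003, Si 1.004
→ BaO3Si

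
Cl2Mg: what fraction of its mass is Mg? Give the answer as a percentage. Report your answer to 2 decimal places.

25.53%

Molar mass = 2(35.45) + 1(24.31) = 95.210 g/mol
Mass of Mg per mole = 1 × 24.31 = 24.310 g
% Mg = 24.310 / 95.210 × 100 = 25.53%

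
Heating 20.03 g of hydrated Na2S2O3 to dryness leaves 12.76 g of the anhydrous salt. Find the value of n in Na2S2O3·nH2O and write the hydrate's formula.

Na2S2O3·5H2O

Mass of water lost = 20.03 − 12.76 = 7.27 g → 7.27 / 18.02 = 0.4034 mol H2O
Molar mass of Na2S2O3 = 158.12 g/mol → mol Na2S2O3 = 12.76 / 158.12 = 0.0807
n = 0.4034 / 0.0807 = 5.00 ≈ 5 → Na2S2O3·5H2O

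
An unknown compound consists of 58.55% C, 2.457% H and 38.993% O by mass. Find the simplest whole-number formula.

Assume 100 g: 58.55 g C, 2.457 g H, 38.993 g O.
n(C) = 58.55/12.01 = 4.875, n(H) = 2.457/1.008 = 2.438, n(O) = 38.993/16.00 = 2.437
Ratios (÷ 2.437): C 2.000, H 1.000, O 1.000
Ratio ≈ 2:1:1, so the empirical formula is C2HO

C2HO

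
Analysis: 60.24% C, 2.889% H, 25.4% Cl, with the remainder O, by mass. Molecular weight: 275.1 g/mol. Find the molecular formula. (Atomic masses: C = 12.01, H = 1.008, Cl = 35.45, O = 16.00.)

C14H8Cl2O2

Assume 100 g: 60.24 g C, 2.889 g H, 25.4 g Cl, 11.471 g O.
Moles — C: 60.24 / 12.01 = 5.016 mol; H: 2.889 / 1.008 = 2.866 mol; Cl: 25.4 / 35.45 = 0.7165 mol; O: 11.471 / 16.00 = 0.7169 mol
Divide by the smallest (0.7165 mol Cl): C 7.000, H 4.000, Cl 1.000, O 1.001
Ratio ≈ 7:4:1:1, so the empirical formula is C7H4ClO
Empirical-formula mass = 139.55 g/mol
n = 275.1 / 139.55 = 1.97 ≈ 2
Molecular formula = (C7H4ClO)×2 = C14H8Cl2O2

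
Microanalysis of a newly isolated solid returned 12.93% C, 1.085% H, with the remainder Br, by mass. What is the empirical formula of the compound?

Assume 100 g: 12.93 g C, 1.085 g H, 85.985 g Br.
C: 12.93 g ÷ 12.01 g/mol = 1.077 mol
H: 1.085 g ÷ 1.008 g/mol = 1.076 mol
Br: 85.985 g ÷ 79.90 g/mol = 1.076 mol
Smallest is Br at 1.076 mol; normalising gives C 1.000, H 1.000, Br 1.000
≈ 1:1:1 → CHBr

CHBr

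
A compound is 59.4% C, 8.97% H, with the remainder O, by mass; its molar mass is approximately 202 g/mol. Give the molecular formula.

Assume 100 g: 59.4 g C, 8.97 g H, 31.63 g O.
n(C) = 59.4/12.01 = 4.946, n(H) = 8.97/1.008 = 8.899, n(O) = 31.63/16.00 = 1.977
Ratios (÷ 1.977): C 2.502, H 4.501, O 1.000
Scaling by 2: C 5.00, H 9.00, O 2.00 → C5H9O2
Empirical-formula mass = 101.12 g/mol
n = 202 / 101.12 = 2.00 ≈ 2
Molecular formula = (C5H9O2)×2 = C10H18O4

C10H18O4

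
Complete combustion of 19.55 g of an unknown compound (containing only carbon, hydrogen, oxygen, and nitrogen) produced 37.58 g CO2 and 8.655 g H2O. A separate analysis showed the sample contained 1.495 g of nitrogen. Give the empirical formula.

mol C = 37.58 / 44.01 = 0.8539; mass C = 0.8539 × 12.01 = 10.26 g
mol H = 2 × (8.655 / 18.02) = 0.9606; mass H = 0.9606 × 1.008 = 0.9683 g
mol N = 1.495 / 14.01 = 0.1067
mass O = 19.55 − (12.72) = 6.831 g → mol O = 0.4270
Divide by the smallest (0.1067 mol N): C 8.002, H 9.002, N 1.000, O 4.001
Ratio ≈ 8:9:1:4, so the empirical formula is C8H9NO4

C8H9NO4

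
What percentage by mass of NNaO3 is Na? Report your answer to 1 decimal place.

Molar mass = 1(14.01) + 1(22.99) + 3(16.00) = 85.000 g/mol
Mass of Na per mole = 1 × 22.99 = 22.990 g
% Na = 22.990 / 85.000 × 100 = 27.0%

27.0%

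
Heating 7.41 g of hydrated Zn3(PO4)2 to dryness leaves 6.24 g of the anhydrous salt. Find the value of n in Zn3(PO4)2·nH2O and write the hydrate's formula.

Zn3(PO4)2·4H2O

Mass of water lost = 7.41 − 6.24 = 1.17 g → 1.17 / 18.02 = 0.06493 mol H2O
Molar mass of Zn3(PO4)2 = 386.08 g/mol → mol Zn3(PO4)2 = 6.24 / 386.08 = 0.01616
n = 0.06493 / 0.01616 = 4.02 ≈ 4 → Zn3(PO4)2·4H2O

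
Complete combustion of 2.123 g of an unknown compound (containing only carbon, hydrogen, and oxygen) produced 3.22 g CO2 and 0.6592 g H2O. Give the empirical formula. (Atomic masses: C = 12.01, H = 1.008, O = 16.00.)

CHO

mol C = 3.22 / 44.01 = 0.07317; mass C = 0.07317 × 12.01 = 0.8787 g
mol H = 2 × (0.6592 / 18.02) = 0.07316; mass H = 0.07316 × 1.008 = 0.07375 g
mass O = 2.123 − (0.9525) = 1.171 g → mol O = 0.07316
Smallest is O at 0.07316 mol; normalising gives C 1.000, H 1.000, O 1.000
→ CHO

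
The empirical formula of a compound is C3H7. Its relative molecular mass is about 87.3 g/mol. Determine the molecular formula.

C6H14

Empirical-formula mass = 43.09 g/mol
n = 87.3 / 43.09 = 2.03 ≈ 2
Molecular formula = (C3H7)2 = C6H14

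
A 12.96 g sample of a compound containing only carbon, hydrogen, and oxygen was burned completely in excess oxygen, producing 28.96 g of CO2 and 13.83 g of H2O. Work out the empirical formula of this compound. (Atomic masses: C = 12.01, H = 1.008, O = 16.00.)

C3H7O

mol C = 28.96 / 44.01 = 0.6580; mass C = 0.6580 × 12.01 = 7.903 g
mol H = 2 × (13.83 / 18.02) = 1.535; mass H = 1.535 × 1.008 = 1.547 g
mass O = 12.96 − (9.450) = 3.510 g → mol O = 0.2194
Ratios (÷ 0.2194): C 3.000, H 6.997, O 1.000
≈ 3:7:1 → C3H7O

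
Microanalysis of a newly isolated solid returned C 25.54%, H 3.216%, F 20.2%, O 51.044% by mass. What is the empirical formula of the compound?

C2H3FO3

Assume 100 g: 25.54 g C, 3.216 g H, 20.2 g F, 51.044 g O.
n(C) = 25.54/12.01 = 2.127, n(H) = 3.216/1.008 = 3.19, n(F) = 20.2/19.00 = 1.063, n(O) = 51.044/16.00 = 3.19
Ratios (÷ 1.063): C 2.000, H 3.001, F 1.000, O 3.001
→ C2H3FO3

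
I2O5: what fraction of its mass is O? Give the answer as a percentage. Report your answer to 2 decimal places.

23.97%

Molar mass = 2(126.90) + 5(16.00) = 333.800 g/mol
Mass of O per mole = 5 × 16.00 = 80.000 g
% O = 80.000 / 333.800 × 100 = 23.97%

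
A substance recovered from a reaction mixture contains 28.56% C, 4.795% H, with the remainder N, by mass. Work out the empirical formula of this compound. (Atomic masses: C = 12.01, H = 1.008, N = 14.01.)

Assume 100 g: 28.56 g C, 4.795 g H, 66.645 g N.
C: 28.56 g ÷ 12.01 g/mol = 2.378 mol
H: 4.795 g ÷ 1.008 g/mol = 4.757 mol
N: 66.645 g ÷ 14.01 g/mol = 4.757 mol
Divide by the smallest (2.378 mol C): C 1.000, H 2.000, N 2.000
Ratio ≈ 1:2:2, so the empirical formula is CH2N2

CH2N2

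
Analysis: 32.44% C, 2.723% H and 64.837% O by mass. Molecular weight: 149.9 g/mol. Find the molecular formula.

C4H4O6

Assume 100 g: 32.44 g C, 2.723 g H, 64.837 g O.
C: 32.44 g ÷ 12.01 g/mol = 2.701 mol
H: 2.723 g ÷ 1.008 g/mol = 2.701 mol
O: 64.837 g ÷ 16.00 g/mol = 4.052 mol
Ratios (÷ 2.701): C 1.000, H 1.000, O 1.500
×2: C 2.00, H 2.00, O 3.00 → C2H2O3
Empirical-formula mass = 74.04 g/mol
n = 149.9 / 74.04 = 2.02 ≈ 2
Molecular formula = (C2H2O3)×2 = C4H4O6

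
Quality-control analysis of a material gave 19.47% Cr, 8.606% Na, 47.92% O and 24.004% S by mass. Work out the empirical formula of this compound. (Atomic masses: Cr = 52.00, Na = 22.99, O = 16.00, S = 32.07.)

Assume 100 g: 19.47 g Cr, 8.606 g Na, 47.92 g O, 24.004 g S.
Cr: 19.47 g ÷ 52.00 g/mol = 0.3744 mol
Na: 8.606 g ÷ 22.99 g/mol = 0.3743 mol
O: 47.92 g ÷ 16.00 g/mol = 2.995 mol
S: 24.004 g ÷ 32.07 g/mol = 0.7485 mol
Smallest is Na at 0.3743 mol; normalising gives Cr 1.000, Na 1.000, O 8.001, S 2.000
≈ 1:1:8:2 → CrNaO8S2

CrNaO8S2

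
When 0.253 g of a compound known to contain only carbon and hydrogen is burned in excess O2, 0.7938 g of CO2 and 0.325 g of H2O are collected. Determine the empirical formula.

CH2

mol C = 0.7938 / 44.01 = 0.01804; mass C = 0.01804 × 12.01 = 0.2166 g
mol H = 2 × (0.325 / 18.02) = 0.03607; mass H = 0.03607 × 1.008 = 0.03636 g
Smallest is C at 0.01804 mol; normalising gives C 1.000, H 2.000
→ CH2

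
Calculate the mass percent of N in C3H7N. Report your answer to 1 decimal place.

24.5%

Molar mass = 3(12.01) + 7(1.008) + 1(14.01) = 57.096 g/mol
Mass of N per mole = 1 × 14.01 = 14.010 g
% N = 14.010 / 57.096 × 100 = 24.5%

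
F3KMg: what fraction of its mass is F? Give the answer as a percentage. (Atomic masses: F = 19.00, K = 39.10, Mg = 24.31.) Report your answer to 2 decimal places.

Molar mass = 3(19.00) + 1(39.10) + 1(24.31) = 120.410 g/mol
Mass of F per mole = 3 × 19.00 = 57.000 g
% F = 57.000 / 120.410 × 100 = 47.34%

47.34%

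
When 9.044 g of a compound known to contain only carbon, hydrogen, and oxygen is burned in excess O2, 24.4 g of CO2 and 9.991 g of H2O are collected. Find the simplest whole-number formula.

C7H14O

mol C = 24.4 / 44.01 = 0.5544; mass C = 0.5544 × 12.01 = 6.659 g
mol H = 2 × (9.991 / 18.02) = 1.109; mass H = 1.109 × 1.008 = 1.118 g
mass O = 9.044 − (7.776) = 1.268 g → mol O = 0.07923
Ratios (÷ 0.07923): C 6.998, H 13.996, O 1.000
Ratio ≈ 7:14:1, so the empirical formula is C7H14O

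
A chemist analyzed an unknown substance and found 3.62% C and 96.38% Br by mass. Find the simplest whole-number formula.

Assume 100 g: 3.62 g C, 96.38 g Br.
n(C) = 3.62/12.01 = 0.3014, n(Br) = 96.38/79.90 = 1.206
Divide by the smallest (0.3014 mol C): C 1.000, Br 4.002
≈ 1:4 → CBr4

CBr4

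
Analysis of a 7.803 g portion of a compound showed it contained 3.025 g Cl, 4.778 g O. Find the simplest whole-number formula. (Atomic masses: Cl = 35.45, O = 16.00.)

Moles — Cl: 3.025 / 35.45 = 0.08533 mol; O: 4.778 / 16.00 = 0.2986 mol
Smallest is Cl at 0.08533 mol; normalising gives Cl 1.000, O 3.500
×2: Cl 2.00, O 7.00 → Cl2O7

Cl2O7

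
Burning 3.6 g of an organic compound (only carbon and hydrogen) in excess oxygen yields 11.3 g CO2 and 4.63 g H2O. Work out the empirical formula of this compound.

mol C = 11.3 / 44.01 = 0.2568; mass C = 0.2568 × 12.01 = 3.084 g
mol H = 2 × (4.63 / 18.02) = 0.5139; mass H = 0.5139 × 1.008 = 0.5180 g
Divide by the smallest (0.2568 mol C): C 1.000, H 2.001
≈ 1:2 → CH2

CH2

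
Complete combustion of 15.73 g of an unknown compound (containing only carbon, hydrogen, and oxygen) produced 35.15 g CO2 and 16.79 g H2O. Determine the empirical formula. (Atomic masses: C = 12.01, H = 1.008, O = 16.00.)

C3H7O

mol C = 35.15 / 44.01 = 0.7987; mass C = 0.7987 × 12.01 = 9.592 g
mol H = 2 × (16.79 / 18.02) = 1.863; mass H = 1.863 × 1.008 = 1.878 g
mass O = 15.73 − (11.47) = 4.259 g → mol O = 0.2662
Smallest is O at 0.2662 mol; normalising gives C 3.000, H 7.000, O 1.000
→ C3H7O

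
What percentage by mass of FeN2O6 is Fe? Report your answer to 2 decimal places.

31.05%

Molar mass = 1(55.85) + 2(14.01) + 6(16.00) = 179.870 g/mol
Mass of Fe per mole = 1 × 55.85 = 55.850 g
% Fe = 55.850 / 179.870 × 100 = 31.05%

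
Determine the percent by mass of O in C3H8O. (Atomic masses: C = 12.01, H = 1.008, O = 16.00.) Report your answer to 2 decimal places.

Molar mass = 3(12.01) + 8(1.008) + 1(16.00) = 60.094 g/mol
Mass of O per mole = 1 × 16.00 = 16.000 g
% O = 16.000 / 60.094 × 100 = 26.62%

26.62%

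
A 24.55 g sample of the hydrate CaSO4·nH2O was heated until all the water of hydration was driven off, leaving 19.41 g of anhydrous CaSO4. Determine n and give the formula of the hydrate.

CaSO4·2H2O

Mass of water lost = 24.55 − 19.41 = 5.14 g → 5.14 / 18.02 = 0.2852 mol H2O
Molar mass of CaSO4 = 136.15 g/mol → mol CaSO4 = 19.41 / 136.15 = 0.1426
n = 0.2852 / 0.1426 = 2.00 ≈ 2 → CaSO4·2H2O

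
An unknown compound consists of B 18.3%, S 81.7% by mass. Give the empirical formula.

B2S3

Assume 100 g: 18.3 g B, 81.7 g S.
Moles — B: 18.3 / 10.81 = 1.693 mol; S: 81.7 / 32.07 = 2.548 mol
Ratios (÷ 1.693): B 1.000, S 1.505
Scaling by 2: B 2.00, S 3.01 → B2S3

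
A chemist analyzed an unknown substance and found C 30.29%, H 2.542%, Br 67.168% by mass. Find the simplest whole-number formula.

Assume 100 g: 30.29 g C, 2.542 g H, 67.168 g Br.
Moles — C: 30.29 / 12.01 = 2.522 mol; H: 2.542 / 1.008 = 2.522 mol; Br: 67.168 / 79.90 = 0.8407 mol
Ratios (÷ 0.8407): C 3.000, H 3.000, Br 1.000
≈ 3:3:1 → C3H3Br

C3H3Br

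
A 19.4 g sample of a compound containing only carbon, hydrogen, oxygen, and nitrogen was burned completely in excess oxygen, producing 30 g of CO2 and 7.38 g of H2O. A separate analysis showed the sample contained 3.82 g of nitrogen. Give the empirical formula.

C5H6N2O3

mol C = 30 / 44.01 = 0.6817; mass C = 0.6817 × 12.01 = 8.187 g
mol H = 2 × (7.38 / 18.02) = 0.8191; mass H = 0.8191 × 1.008 = 0.8256 g
mol N = 3.82 / 14.01 = 0.2727
mass O = 19.4 − (12.83) = 6.568 g → mol O = 0.4105
Divide by the smallest (0.2727 mol N): C 2.500, H 3.004, N 1.000, O 1.505
Scaling by 2: C 5.00, H 6.01, N 2.00, O 3.01 → C5H6N2O3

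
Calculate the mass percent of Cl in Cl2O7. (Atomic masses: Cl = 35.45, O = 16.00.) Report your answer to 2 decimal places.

Molar mass = 2(35.45) + 7(16.00) = 182.900 g/mol
Mass of Cl per mole = 2 × 35.45 = 70.900 g
% Cl = 70.900 / 182.900 × 100 = 38.76%

38.76%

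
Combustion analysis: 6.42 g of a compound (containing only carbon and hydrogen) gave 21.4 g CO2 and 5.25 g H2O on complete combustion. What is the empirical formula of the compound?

mol C = 21.4 / 44.01 = 0.4863; mass C = 0.4863 × 12.01 = 5.840 g
mol H = 2 × (5.25 / 18.02) = 0.5827; mass H = 0.5827 × 1.008 = 0.5873 g
Ratios (÷ 0.4863): C 1.000, H 1.198
Scaling by 5: C 5.00, H 5.99 → C5H6

C5H6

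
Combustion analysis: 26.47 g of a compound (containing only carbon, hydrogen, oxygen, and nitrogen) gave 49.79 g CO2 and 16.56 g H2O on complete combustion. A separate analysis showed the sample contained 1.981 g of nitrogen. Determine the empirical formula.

mol C = 49.79 / 44.01 = 1.131; mass C = 1.131 × 12.01 = 13.59 g
mol H = 2 × (16.56 / 18.02) = 1.838; mass H = 1.838 × 1.008 = 1.853 g
mol N = 1.981 / 14.01 = 0.1414
mass O = 26.47 − (17.42) = 9.049 g → mol O = 0.5656
Ratios (÷ 0.1414): C 8.001, H 12.998, N 1.000, O 4.000
≈ 8:13:1:4 → C8H13NO4

C8H13NO4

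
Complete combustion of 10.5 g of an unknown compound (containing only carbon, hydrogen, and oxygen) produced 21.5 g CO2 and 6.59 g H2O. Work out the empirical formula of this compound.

C2H3O

mol C = 21.5 / 44.01 = 0.4885; mass C = 0.4885 × 12.01 = 5.867 g
mol H = 2 × (6.59 / 18.02) = 0.7314; mass H = 0.7314 × 1.008 = 0.7373 g
mass O = 10.5 − (6.604) = 3.896 g → mol O = 0.2435
Divide by the smallest (0.2435 mol O): C 2.006, H 3.004, O 1.000
Ratio ≈ 2:3:1, so the empirical formula is C2H3O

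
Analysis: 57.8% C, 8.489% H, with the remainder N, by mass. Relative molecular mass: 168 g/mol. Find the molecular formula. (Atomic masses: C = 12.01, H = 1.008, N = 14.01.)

Assume 100 g: 57.8 g C, 8.489 g H, 33.711 g N.
C: 57.8 g ÷ 12.01 g/mol = 4.813 mol
H: 8.489 g ÷ 1.008 g/mol = 8.422 mol
N: 33.711 g ÷ 14.01 g/mol = 2.406 mol
Ratios (÷ 2.406): C 2.000, H 3.500, N 1.000
Multiply by 2: C 4.00, H 7.00, N 2.00 → C4H7N2
Empirical-formula mass = 83.12 g/mol
n = 168 / 83.12 = 2.02 ≈ 2
Molecular formula = (C4H7N2)×2 = C8H14N4

C8H14N4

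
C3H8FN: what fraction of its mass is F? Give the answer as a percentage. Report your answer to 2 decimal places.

Molar mass = 3(12.01) + 8(1.008) + 1(19.00) + 1(14.01) = 77.104 g/mol
Mass of F per mole = 1 × 19.00 = 19.000 g
% F = 19.000 / 77.104 × 100 = 24.64%

24.64%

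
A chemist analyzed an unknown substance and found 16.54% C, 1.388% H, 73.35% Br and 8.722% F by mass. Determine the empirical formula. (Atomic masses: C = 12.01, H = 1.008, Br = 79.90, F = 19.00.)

Assume 100 g: 16.54 g C, 1.388 g H, 73.35 g Br, 8.722 g F.
n(C) = 16.54/12.01 = 1.377, n(H) = 1.388/1.008 = 1.377, n(Br) = 73.35/79.90 = 0.918, n(F) = 8.722/19.00 = 0.4591
Smallest is F at 0.4591 mol; normalising gives C 3.000, H 3.000, Br 2.000, F 1.000
Ratio ≈ 3:3:2:1, so the empirical formula is C3H3Br2F

C3H3Br2F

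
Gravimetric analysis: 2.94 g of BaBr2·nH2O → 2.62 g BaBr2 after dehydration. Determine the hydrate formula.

BaBr2·2H2O

Mass of water lost = 2.94 − 2.62 = 0.32 g → 0.32 / 18.02 = 0.01776 mol H2O
Molar mass of BaBr2 = 297.13 g/mol → mol BaBr2 = 2.62 / 297.13 = 0.008818
n = 0.01776 / 0.008818 = 2.01 ≈ 2 → BaBr2·2H2O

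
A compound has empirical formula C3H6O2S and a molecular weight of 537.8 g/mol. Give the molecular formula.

C15H30O10S5

Empirical-formula mass = 106.15 g/mol
n = 537.8 / 106.15 = 5.07 ≈ 5
Molecular formula = (C3H6O2S)5 = C15H30O10S5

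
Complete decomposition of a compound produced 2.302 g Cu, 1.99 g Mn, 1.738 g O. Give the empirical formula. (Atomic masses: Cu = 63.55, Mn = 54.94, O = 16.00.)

Cu: 2.302 g ÷ 63.55 g/mol = 0.03622 mol
Mn: 1.99 g ÷ 54.94 g/mol = 0.03622 mol
O: 1.738 g ÷ 16.00 g/mol = 0.1086 mol
Smallest is Mn at 0.03622 mol; normalising gives Cu 1.000, Mn 1.000, O 2.999
≈ 1:1:3 → CuMnO3

CuMnO3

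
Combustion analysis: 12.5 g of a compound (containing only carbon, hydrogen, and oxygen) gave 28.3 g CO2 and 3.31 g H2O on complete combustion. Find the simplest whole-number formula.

mol C = 28.3 / 44.01 = 0.6430; mass C = 0.6430 × 12.01 = 7.723 g
mol H = 2 × (3.31 / 18.02) = 0.3674; mass H = 0.3674 × 1.008 = 0.3703 g
mass O = 12.5 − (8.093) = 4.407 g → mol O = 0.2754
Smallest is O at 0.2754 mol; normalising gives C 2.335, H 1.334, O 1.000
Scaling by 3: C 7.00, H 4.00, O 3.00 → C7H4O3

C7H4O3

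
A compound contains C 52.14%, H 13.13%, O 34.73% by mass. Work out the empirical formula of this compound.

Assume 100 g: 52.14 g C, 13.13 g H, 34.73 g O.
C: 52.14 g ÷ 12.01 g/mol = 4.341 mol
H: 13.13 g ÷ 1.008 g/mol = 13.03 mol
O: 34.73 g ÷ 16.00 g/mol = 2.171 mol
Ratios (÷ 2.171): C 2.000, H 6.001, O 1.000
→ C2H6O

C2H6O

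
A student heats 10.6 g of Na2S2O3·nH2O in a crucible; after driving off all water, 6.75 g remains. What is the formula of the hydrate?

Mass of water lost = 10.6 − 6.75 = 3.85 g → 3.85 / 18.02 = 0.2137 mol H2O
Molar mass of Na2S2O3 = 158.12 g/mol → mol Na2S2O3 = 6.75 / 158.12 = 0.04269
n = 0.2137 / 0.04269 = 5.00 ≈ 5 → Na2S2O3·5H2O

Na2S2O3·5H2O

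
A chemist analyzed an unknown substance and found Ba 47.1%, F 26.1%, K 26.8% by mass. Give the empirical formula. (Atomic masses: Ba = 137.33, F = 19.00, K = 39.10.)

Assume 100 g: 47.1 g Ba, 26.1 g F, 26.8 g K.
Ba: 47.1 g ÷ 137.33 g/mol = 0.343 mol
F: 26.1 g ÷ 19.00 g/mol = 1.374 mol
K: 26.8 g ÷ 39.10 g/mol = 0.6854 mol
Ratios (÷ 0.343): Ba 1.000, F 4.005, K 1.998
Ratio ≈ 1:4:2, so the empirical formula is BaF4K2

BaF4K2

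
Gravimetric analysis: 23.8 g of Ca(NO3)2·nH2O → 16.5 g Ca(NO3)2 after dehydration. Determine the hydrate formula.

Mass of water lost = 23.8 − 16.5 = 7.3 g → 7.3 / 18.02 = 0.4051 mol H2O
Molar mass of Ca(NO3)2 = 164.10 g/mol → mol Ca(NO3)2 = 16.5 / 164.10 = 0.1005
n = 0.4051 / 0.1005 = 4.03 ≈ 4 → Ca(NO3)2·4H2O

Ca(NO3)2·4H2O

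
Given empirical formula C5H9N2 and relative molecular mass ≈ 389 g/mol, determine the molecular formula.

C20H36N8

Empirical-formula mass = 97.14 g/mol
n = 389 / 97.14 = 4.00 ≈ 4
Molecular formula = (C5H9N2)4 = C20H36N8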